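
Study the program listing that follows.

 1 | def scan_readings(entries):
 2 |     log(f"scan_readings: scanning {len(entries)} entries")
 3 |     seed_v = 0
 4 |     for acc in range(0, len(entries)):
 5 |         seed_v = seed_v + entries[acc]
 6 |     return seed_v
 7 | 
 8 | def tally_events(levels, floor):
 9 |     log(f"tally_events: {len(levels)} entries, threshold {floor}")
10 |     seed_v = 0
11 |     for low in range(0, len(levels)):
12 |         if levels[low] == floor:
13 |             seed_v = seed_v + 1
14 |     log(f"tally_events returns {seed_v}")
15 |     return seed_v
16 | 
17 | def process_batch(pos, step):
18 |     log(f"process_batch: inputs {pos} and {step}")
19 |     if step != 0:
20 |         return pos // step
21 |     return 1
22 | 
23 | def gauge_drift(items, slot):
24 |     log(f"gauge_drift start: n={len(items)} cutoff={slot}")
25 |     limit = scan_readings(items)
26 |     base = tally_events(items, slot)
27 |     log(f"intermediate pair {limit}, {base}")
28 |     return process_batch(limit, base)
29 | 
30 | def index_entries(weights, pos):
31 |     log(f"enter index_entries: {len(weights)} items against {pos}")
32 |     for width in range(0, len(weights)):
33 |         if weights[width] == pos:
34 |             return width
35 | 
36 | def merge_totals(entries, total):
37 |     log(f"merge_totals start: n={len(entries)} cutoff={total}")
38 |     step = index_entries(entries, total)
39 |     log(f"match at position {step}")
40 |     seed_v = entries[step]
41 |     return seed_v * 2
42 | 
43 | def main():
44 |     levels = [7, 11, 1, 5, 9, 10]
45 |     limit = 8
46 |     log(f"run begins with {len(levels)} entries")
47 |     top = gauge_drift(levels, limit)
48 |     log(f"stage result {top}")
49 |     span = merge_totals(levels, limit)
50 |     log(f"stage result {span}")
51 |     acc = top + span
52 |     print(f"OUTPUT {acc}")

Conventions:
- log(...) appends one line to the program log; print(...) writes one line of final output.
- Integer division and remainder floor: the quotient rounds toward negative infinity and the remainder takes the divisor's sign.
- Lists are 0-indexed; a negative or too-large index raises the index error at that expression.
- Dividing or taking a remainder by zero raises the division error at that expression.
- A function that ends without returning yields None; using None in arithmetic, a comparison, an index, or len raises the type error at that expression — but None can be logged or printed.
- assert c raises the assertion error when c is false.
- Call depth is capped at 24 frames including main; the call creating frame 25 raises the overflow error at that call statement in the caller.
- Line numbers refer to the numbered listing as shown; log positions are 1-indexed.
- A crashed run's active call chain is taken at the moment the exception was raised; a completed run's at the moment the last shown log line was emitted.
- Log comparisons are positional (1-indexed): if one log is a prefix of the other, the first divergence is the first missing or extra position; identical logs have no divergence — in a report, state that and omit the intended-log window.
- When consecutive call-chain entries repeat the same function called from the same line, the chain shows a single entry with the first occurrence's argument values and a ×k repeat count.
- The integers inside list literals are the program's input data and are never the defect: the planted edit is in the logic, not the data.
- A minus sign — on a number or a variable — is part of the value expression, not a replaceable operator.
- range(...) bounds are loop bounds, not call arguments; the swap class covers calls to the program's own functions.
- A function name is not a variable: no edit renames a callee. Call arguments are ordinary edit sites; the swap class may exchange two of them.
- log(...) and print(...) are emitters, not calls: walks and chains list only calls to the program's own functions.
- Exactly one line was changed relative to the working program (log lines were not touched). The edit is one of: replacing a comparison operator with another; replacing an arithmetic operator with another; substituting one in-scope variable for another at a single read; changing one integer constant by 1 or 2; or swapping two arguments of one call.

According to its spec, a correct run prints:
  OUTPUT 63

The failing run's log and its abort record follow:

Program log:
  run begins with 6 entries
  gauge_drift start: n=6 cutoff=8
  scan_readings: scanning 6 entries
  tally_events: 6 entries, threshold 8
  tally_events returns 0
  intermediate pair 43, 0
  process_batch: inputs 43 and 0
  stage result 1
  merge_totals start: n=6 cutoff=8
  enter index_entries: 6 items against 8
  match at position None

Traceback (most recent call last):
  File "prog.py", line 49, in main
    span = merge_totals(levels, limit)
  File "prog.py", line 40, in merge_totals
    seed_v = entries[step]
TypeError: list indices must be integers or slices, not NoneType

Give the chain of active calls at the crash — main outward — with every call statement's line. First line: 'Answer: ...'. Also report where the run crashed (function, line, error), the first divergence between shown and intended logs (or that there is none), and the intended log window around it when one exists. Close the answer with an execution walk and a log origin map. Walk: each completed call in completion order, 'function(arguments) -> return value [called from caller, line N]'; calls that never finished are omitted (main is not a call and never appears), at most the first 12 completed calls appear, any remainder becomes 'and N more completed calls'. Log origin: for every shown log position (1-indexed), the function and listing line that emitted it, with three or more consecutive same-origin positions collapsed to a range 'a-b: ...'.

Answer: main -> merge_totals (called at line 49).
The tell: Position 2 is the first bad log line: 'gauge_drift start: n=6 cutoff=8' should read 'gauge_drift start: n=6 cutoff=10'.
Crash: merge_totals, line 40, TypeError.
First divergence: position 2 — shown 'gauge_drift start: n=6 cutoff=8', intended 'gauge_drift start: n=6 cutoff=10'.
Intended log window:
  1: run begins with 6 entries
  2: gauge_drift start: n=6 cutoff=10
  3: scan_readings: scanning 6 entries
Execution walk:
  scan_readings([7, 11, 1, 5, 9, 10]) -> 43  [called from gauge_drift, line 25]
  tally_events([7, 11, 1, 5, 9, 10], 8) -> 0  [called from gauge_drift, line 26]
  process_batch(43, 0) -> 1  [called from gauge_drift, line 28]
  gauge_drift([7, 11, 1, 5, 9, 10], 8) -> 1  [called from main, line 47]
  index_entries([7, 11, 1, 5, 9, 10], 8) -> None  [called from merge_totals, line 38]
Origin of each log line:
  1: emitted by main (line 46)
  2: emitted by gauge_drift (line 24)
  3: emitted by scan_readings (line 2)
  4: emitted by tally_events (line 9)
  5: emitted by tally_events (line 14)
  6: emitted by gauge_drift (line 27)
  7: emitted by process_batch (line 18)
  8: emitted by main (line 48)
  9: emitted by merge_totals (line 37)
  10: emitted by index_entries (line 31)
  11: emitted by merge_totals (line 39)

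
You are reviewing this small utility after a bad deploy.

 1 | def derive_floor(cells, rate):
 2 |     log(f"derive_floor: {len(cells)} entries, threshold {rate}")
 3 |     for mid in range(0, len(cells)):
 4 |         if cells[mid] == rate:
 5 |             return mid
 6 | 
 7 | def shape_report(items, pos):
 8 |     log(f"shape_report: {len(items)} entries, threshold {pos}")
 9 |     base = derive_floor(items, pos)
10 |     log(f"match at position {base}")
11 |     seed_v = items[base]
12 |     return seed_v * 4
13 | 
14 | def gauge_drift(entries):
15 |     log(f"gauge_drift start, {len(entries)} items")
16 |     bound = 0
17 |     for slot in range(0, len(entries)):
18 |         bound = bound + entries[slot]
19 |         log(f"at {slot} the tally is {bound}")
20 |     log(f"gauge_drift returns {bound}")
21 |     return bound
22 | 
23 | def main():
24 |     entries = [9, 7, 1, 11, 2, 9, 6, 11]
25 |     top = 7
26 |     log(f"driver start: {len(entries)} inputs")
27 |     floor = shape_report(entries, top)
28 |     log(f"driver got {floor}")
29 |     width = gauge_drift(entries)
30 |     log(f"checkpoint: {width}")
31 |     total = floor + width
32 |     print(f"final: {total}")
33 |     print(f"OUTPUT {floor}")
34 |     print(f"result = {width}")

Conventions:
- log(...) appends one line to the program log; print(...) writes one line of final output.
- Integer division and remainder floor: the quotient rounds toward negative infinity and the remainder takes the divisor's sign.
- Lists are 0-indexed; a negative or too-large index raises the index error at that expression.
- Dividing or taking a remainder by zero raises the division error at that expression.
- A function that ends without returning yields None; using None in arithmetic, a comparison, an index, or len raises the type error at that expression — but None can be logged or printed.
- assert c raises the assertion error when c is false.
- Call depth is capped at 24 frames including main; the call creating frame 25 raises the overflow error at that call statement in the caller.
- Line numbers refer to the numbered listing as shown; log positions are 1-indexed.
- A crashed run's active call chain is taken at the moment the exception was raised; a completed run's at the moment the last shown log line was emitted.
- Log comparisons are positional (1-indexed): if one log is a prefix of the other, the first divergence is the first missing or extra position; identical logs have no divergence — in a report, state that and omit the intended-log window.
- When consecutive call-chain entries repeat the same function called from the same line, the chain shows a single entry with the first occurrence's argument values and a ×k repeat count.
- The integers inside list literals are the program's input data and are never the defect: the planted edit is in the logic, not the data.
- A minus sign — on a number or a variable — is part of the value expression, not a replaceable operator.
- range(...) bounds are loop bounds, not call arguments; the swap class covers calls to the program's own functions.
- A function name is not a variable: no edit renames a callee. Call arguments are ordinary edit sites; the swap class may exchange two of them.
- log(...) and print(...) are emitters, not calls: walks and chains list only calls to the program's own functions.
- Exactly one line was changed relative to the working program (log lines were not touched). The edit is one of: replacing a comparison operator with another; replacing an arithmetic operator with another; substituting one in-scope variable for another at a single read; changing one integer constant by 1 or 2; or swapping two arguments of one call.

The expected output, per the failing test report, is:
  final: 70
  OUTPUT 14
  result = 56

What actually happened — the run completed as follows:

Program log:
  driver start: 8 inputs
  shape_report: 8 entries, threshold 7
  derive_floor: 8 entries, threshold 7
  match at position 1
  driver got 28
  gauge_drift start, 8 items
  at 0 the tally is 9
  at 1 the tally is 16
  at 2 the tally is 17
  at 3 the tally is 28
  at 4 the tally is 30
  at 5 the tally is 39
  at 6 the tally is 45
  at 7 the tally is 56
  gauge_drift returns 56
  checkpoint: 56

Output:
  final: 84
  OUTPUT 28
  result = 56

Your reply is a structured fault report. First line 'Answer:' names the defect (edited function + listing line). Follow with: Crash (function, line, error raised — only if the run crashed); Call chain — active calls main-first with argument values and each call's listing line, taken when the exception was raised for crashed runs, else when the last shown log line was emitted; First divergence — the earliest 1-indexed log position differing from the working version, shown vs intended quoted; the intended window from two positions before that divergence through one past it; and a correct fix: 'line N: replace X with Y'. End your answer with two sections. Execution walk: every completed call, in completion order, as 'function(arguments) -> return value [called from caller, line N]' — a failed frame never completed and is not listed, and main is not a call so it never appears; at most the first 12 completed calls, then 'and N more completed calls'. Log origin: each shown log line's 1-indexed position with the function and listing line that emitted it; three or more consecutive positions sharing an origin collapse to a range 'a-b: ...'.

Answer: the defect is in shape_report at line 12.
The tell: Everything matches until log position 5, which reads 'driver got 28' in place of 'driver got 14'.
Call chain: main.
First divergence: position 5; shown 'driver got 28' vs intended 'driver got 14'.
Intended log window:
  3: derive_floor: 8 entries, threshold 7
  4: match at position 1
  5: driver got 14
  6: gauge_drift start, 8 items
Execution walk:
  derive_floor([9, 7, 1, 11, 2, 9, 6, 11], 7) -> 1  [called from shape_report, line 9]
  shape_report([9, 7, 1, 11, 2, 9, 6, 11], 7) -> 28  [called from main, line 27]
  gauge_drift([9, 7, 1, 11, 2, 9, 6, 11]) -> 56  [called from main, line 29]
Origin of each log line:
  1 — main, line 26
  2 — shape_report, line 8
  3 — derive_floor, line 2
  4 — shape_report, line 10
  5 — main, line 28
  6 — gauge_drift, line 15
  7-14 — gauge_drift, line 19
  15 — gauge_drift, line 20
  16 — main, line 30
A correct fix: line 12: replace `4` with `2`.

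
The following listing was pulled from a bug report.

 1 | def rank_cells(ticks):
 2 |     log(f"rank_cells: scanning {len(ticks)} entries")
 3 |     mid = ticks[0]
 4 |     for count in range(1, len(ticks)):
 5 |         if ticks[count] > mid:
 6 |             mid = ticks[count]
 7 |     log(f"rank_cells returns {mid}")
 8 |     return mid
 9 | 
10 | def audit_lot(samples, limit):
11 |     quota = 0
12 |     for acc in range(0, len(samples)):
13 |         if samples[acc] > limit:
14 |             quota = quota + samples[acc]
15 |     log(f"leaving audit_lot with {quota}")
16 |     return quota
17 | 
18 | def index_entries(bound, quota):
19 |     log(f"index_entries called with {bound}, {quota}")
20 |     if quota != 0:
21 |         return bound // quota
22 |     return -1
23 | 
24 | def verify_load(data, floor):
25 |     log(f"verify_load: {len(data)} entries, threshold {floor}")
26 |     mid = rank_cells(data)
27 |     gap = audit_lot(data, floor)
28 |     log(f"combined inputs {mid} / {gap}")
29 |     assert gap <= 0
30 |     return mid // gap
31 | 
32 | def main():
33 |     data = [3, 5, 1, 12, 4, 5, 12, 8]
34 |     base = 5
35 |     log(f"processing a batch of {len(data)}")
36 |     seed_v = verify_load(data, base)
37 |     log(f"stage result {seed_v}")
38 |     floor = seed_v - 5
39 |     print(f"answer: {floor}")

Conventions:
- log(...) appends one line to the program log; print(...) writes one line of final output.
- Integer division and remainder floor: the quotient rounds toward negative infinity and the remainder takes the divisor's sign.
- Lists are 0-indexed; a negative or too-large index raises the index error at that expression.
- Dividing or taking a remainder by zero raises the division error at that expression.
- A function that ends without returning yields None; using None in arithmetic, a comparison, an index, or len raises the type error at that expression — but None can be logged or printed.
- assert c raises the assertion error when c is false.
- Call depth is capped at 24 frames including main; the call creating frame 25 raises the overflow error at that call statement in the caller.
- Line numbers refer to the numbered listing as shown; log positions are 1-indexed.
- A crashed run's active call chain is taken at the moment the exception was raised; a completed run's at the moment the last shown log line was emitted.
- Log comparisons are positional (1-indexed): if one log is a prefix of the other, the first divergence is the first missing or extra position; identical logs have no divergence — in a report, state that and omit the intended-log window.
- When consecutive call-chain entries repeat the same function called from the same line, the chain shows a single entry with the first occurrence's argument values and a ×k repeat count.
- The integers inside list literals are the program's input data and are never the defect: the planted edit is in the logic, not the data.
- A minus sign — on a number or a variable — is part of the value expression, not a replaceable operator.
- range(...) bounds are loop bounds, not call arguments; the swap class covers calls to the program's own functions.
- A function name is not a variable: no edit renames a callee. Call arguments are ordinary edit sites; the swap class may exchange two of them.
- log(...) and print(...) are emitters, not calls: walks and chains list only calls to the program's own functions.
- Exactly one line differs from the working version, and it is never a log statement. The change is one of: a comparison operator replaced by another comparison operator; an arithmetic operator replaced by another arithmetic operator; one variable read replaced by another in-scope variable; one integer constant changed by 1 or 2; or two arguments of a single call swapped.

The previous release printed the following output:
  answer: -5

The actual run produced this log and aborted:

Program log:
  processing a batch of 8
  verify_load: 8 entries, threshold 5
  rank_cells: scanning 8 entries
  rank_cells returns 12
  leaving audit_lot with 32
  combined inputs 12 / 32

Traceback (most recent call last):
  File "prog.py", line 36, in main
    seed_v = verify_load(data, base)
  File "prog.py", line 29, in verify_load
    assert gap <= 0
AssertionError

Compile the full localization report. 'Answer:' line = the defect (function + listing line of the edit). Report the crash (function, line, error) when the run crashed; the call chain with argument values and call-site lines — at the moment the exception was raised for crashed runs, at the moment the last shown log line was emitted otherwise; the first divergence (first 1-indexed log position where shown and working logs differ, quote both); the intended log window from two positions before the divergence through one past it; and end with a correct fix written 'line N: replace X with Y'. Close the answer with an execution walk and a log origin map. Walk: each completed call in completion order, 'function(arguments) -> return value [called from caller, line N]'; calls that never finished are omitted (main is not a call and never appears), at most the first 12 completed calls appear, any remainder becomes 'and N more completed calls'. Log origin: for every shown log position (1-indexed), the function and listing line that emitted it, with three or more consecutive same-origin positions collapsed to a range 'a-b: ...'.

Answer: the defect is in verify_load at line 29.
Core observation: A complete run would log 'stage result 0' next, but this one stopped at 6 lines.
Crash: verify_load, line 29, AssertionError.
Call chain: main -> verify_load([3, 5, 1, 12, 4, 5, 12, 8], 5) (called at line 36).
First divergence: position 7; the shown log stops at 6 lines while the working version next logs 'stage result 0'.
Intended log window:
  5: leaving audit_lot with 32
  6: combined inputs 12 / 32
  7: stage result 0
Execution walk:
  rank_cells([3, 5, 1, 12, 4, 5, 12, 8]) -> 12  [called from verify_load, line 26]
  audit_lot([3, 5, 1, 12, 4, 5, 12, 8], 5) -> 32  [called from verify_load, line 27]
Log origins:
  1: from main, line 35
  2: from verify_load, line 25
  3: from rank_cells, line 2
  4: from rank_cells, line 7
  5: from audit_lot, line 15
  6: from verify_load, line 28
A correct fix: line 29: replace `<=` with `>`.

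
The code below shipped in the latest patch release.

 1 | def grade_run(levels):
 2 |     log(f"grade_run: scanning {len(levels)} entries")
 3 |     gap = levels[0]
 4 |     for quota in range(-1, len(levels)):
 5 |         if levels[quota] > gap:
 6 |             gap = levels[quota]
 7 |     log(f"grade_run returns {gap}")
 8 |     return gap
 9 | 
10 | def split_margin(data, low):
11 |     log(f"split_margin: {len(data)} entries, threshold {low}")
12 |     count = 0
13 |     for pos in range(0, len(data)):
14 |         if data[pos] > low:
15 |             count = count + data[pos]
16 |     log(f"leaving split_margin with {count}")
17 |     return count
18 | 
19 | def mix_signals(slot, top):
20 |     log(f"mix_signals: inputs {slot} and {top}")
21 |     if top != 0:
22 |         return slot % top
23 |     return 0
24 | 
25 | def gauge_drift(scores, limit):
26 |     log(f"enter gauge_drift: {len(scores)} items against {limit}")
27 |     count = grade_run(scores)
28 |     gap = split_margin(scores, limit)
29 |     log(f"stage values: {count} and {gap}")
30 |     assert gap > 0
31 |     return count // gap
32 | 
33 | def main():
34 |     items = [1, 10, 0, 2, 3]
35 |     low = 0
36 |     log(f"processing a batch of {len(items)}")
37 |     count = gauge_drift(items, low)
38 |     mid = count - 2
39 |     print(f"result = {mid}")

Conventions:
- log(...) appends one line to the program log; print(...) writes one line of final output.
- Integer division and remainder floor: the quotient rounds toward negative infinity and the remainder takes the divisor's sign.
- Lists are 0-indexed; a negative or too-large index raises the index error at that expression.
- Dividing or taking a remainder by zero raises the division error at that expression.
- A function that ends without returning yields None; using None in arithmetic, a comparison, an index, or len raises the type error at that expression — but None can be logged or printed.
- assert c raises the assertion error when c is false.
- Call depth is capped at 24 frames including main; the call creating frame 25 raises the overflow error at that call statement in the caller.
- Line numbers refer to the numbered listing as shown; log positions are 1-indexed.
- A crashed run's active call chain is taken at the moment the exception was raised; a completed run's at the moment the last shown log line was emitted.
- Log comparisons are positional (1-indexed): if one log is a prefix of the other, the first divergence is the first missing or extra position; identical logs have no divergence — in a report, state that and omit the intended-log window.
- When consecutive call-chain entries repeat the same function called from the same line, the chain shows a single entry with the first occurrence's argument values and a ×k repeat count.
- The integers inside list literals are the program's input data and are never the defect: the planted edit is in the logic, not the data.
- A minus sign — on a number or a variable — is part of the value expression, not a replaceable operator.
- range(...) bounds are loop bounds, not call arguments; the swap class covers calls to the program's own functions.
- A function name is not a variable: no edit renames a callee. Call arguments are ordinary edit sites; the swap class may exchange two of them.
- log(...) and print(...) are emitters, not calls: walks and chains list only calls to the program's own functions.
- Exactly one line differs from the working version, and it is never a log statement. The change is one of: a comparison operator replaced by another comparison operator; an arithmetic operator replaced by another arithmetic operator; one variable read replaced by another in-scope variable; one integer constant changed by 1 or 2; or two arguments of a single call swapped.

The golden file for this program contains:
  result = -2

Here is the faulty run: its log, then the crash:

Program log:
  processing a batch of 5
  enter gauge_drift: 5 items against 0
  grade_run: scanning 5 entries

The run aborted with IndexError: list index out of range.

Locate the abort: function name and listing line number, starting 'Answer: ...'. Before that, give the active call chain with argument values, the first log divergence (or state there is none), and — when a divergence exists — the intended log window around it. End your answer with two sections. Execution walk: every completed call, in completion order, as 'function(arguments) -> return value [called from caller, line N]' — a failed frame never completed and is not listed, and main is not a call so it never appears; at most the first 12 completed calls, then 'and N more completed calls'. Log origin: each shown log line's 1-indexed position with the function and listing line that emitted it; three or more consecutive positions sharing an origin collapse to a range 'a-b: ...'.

Answer: the error was raised in grade_run, line 5.
Core observation: The shown log is a 3-line prefix of the intended one, whose next entry is 'grade_run returns 10'.
Call chain: main -> gauge_drift([1, 10, 0, 2, 3], 0) (called at line 37) -> grade_run([1, 10, 0, 2, 3]) (called at line 27).
First divergence: position 4; the shown log stops at 3 lines while the working version next logs 'grade_run returns 10'.
Intended log window:
  2: enter gauge_drift: 5 items against 0
  3: grade_run: scanning 5 entries
  4: grade_run returns 10
  5: split_margin: 5 entries, threshold 0
Execution walk:
  (no call completed)
Origin of each log line:
  1: emitted by main (line 36)
  2: emitted by gauge_drift (line 26)
  3: emitted by grade_run (line 2)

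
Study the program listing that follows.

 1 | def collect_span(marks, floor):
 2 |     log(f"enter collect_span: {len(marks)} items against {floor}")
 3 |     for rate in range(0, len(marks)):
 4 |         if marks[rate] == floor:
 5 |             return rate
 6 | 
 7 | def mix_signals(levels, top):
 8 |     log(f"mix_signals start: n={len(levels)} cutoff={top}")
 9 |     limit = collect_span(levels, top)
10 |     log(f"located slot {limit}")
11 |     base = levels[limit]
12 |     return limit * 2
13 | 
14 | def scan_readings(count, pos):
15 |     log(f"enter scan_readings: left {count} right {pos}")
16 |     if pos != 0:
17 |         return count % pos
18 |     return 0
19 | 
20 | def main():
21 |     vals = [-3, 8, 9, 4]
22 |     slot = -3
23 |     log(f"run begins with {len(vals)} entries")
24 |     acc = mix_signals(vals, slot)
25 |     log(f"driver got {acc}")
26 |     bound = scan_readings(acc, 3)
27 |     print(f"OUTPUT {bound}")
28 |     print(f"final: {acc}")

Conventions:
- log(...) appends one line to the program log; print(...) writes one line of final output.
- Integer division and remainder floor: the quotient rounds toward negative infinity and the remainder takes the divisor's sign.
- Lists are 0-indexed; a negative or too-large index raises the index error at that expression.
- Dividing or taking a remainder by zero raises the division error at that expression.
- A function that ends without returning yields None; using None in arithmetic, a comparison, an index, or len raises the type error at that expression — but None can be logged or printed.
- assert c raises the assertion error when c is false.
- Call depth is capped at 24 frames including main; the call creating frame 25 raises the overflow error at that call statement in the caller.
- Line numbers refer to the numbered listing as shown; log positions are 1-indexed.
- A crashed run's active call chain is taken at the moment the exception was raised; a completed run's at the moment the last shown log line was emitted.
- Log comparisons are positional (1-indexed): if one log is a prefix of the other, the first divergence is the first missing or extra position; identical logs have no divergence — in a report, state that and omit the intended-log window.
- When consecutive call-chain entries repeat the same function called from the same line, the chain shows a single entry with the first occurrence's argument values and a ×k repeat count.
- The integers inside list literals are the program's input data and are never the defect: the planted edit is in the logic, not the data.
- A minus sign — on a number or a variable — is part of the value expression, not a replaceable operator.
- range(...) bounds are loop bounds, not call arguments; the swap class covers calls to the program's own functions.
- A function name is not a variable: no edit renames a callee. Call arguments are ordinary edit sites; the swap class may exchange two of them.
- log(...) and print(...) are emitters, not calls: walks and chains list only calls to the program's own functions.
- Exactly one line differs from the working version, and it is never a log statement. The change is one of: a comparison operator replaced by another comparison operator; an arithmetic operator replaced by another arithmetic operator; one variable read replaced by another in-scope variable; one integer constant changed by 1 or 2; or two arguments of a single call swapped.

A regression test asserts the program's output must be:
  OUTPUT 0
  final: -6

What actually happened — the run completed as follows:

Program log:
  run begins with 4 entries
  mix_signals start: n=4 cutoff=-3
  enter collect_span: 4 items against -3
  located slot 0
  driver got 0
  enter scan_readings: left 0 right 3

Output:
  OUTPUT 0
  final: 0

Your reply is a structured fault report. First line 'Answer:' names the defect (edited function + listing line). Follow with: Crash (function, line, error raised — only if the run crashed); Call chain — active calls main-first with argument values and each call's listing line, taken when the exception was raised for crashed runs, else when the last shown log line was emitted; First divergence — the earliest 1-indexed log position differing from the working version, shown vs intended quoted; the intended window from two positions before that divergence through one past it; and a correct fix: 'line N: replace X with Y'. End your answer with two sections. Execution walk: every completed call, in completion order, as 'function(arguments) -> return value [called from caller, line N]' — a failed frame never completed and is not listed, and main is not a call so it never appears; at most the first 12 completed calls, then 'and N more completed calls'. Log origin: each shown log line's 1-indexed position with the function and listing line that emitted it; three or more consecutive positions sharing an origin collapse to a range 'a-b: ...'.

Answer: the defect is in mix_signals at line 12.
Core observation: The earliest visible damage is log position 5 — 'driver got 0' rather than the intended 'driver got -6'.
Call chain: main -> scan_readings(0, 3) (called at line 26).
First divergence: at position 5 the run shows 'driver got 0' where the working version logs 'driver got -6'.
Intended log window:
  3: enter collect_span: 4 items against -3
  4: located slot 0
  5: driver got -6
  6: enter scan_readings: left -6 right 3
Execution walk:
  collect_span([-3, 8, 9, 4], -3) -> 0  [called from mix_signals, line 9]
  mix_signals([-3, 8, 9, 4], -3) -> 0  [called from main, line 24]
  scan_readings(0, 3) -> 0  [called from main, line 26]
Log origin:
  1: from main, line 23
  2: from mix_signals, line 8
  3: from collect_span, line 2
  4: from mix_signals, line 10
  5: from main, line 25
  6: from scan_readings, line 15
A correct fix: line 12: replace `limit` with `base`.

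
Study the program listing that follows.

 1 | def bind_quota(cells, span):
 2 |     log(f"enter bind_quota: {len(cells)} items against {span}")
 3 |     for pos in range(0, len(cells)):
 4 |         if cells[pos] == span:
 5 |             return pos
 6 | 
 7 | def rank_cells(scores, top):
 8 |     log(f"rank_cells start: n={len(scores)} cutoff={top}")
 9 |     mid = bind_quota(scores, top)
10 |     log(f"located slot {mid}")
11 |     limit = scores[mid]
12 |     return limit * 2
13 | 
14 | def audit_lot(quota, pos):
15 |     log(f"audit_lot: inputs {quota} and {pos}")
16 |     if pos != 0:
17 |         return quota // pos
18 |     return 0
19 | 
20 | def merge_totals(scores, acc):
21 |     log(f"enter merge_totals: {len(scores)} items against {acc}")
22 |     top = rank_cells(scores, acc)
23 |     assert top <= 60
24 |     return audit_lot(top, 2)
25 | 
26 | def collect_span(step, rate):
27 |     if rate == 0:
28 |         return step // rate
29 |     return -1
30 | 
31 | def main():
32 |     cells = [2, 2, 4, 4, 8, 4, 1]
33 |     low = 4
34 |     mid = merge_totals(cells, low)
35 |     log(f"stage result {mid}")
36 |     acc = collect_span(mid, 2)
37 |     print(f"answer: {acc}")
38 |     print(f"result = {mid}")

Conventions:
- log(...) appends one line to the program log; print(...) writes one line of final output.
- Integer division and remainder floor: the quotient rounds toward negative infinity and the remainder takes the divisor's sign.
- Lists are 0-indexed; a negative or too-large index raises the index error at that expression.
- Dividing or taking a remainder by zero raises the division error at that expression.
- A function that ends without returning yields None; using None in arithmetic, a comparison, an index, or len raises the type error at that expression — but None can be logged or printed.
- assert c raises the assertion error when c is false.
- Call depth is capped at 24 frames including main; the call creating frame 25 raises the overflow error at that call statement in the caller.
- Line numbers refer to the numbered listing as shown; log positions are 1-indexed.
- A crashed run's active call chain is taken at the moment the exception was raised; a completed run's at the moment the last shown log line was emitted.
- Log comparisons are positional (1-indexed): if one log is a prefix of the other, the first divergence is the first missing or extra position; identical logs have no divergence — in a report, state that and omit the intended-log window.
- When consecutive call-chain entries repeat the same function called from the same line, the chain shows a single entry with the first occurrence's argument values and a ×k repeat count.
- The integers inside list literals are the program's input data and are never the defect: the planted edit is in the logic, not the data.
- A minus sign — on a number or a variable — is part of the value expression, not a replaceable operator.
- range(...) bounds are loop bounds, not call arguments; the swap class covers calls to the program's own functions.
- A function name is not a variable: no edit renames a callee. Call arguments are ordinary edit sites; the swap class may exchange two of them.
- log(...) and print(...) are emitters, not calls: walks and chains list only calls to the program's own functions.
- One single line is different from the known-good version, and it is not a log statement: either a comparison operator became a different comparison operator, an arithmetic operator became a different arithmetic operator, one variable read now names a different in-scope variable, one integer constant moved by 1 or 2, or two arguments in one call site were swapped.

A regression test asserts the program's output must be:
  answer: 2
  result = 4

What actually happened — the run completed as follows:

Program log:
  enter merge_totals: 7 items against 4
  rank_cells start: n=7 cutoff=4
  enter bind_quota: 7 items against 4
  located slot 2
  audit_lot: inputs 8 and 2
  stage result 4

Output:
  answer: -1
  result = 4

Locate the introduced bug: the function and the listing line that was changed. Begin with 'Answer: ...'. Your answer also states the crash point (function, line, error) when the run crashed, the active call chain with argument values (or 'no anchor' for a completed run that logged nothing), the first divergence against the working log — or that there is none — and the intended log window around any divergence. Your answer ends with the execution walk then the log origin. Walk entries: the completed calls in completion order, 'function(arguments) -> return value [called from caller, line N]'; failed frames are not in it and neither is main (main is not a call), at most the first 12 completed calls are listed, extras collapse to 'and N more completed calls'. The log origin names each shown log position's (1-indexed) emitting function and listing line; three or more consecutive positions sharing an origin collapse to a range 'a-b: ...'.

Answer: the defect is in collect_span at line 27.
Key fact: The two runs log identically and part ways only at the printed values.
Call chain: main.
First divergence: none; the two logs match at every position.
Execution walk:
  bind_quota([2, 2, 4, 4, 8, 4, 1], 4) -> 2  [called from rank_cells, line 9]
  rank_cells([2, 2, 4, 4, 8, 4, 1], 4) -> 8  [called from merge_totals, line 22]
  audit_lot(8, 2) -> 4  [called from merge_totals, line 24]
  merge_totals([2, 2, 4, 4, 8, 4, 1], 4) -> 4  [called from main, line 34]
  collect_span(4, 2) -> -1  [called from main, line 36]
Log line origins:
  1: emitted by merge_totals (line 21)
  2: emitted by rank_cells (line 8)
  3: emitted by bind_quota (line 2)
  4: emitted by rank_cells (line 10)
  5: emitted by audit_lot (line 15)
  6: emitted by main (line 35)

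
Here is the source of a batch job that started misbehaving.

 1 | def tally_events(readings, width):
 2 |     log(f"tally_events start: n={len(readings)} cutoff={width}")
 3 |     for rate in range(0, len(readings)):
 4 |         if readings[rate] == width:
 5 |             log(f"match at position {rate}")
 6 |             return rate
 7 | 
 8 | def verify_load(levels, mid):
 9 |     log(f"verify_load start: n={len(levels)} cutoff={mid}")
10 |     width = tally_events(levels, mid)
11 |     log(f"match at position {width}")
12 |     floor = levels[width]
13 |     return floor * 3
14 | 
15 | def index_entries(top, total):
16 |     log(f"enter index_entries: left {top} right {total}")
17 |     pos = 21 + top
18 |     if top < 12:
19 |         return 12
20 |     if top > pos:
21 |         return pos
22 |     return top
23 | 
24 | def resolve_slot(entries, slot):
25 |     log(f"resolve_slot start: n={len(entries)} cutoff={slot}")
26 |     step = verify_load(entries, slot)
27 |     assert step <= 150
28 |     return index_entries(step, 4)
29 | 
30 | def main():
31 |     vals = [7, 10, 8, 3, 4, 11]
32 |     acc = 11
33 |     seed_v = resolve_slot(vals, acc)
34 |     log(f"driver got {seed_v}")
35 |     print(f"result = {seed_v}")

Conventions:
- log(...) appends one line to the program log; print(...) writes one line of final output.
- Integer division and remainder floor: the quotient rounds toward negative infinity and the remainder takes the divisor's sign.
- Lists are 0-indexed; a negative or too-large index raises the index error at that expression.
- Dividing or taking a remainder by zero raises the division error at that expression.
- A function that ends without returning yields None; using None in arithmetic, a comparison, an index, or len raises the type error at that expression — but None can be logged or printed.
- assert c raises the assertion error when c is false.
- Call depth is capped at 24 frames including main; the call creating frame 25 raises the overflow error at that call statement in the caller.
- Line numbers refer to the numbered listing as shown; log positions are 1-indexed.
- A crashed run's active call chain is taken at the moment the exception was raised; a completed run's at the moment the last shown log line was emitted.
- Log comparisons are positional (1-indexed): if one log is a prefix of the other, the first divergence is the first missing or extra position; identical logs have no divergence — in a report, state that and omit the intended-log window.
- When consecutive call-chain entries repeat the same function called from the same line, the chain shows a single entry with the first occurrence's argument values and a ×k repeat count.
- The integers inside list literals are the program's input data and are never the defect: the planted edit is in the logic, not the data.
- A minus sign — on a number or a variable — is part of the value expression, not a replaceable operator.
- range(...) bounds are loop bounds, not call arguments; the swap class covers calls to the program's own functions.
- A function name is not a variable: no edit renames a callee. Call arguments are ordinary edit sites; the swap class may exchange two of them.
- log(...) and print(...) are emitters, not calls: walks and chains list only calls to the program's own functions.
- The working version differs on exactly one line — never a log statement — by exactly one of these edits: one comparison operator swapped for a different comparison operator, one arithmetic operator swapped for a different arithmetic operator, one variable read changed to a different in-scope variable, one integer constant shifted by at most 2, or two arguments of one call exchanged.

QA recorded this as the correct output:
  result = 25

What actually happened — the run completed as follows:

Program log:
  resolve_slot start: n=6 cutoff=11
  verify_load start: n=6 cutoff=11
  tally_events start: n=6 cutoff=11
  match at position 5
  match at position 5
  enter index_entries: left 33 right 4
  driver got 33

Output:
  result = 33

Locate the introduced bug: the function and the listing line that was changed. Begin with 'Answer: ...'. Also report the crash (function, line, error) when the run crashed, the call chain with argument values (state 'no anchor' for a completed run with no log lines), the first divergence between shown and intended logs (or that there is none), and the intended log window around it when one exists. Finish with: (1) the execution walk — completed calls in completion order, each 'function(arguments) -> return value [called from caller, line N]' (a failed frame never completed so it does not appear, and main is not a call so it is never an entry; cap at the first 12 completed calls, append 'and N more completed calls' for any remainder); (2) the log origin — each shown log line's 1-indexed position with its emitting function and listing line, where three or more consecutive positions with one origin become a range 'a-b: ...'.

Answer: the defect is in index_entries at line 17.
Core observation: Everything matches until log position 7, which reads 'driver got 33' in place of 'driver got 25'.
Call chain: main.
First divergence: position 7 — shown 'driver got 33', intended 'driver got 25'.
Intended log window:
  5: match at position 5
  6: enter index_entries: left 33 right 4
  7: driver got 25
Execution walk:
  tally_events([7, 10, 8, 3, 4, 11], 11) -> 5  [called from verify_load, line 10]
  verify_load([7, 10, 8, 3, 4, 11], 11) -> 33  [called from resolve_slot, line 26]
  index_entries(33, 4) -> 33  [called from resolve_slot, line 28]
  resolve_slot([7, 10, 8, 3, 4, 11], 11) -> 33  [called from main, line 33]
Log origin:
  1: logged in resolve_slot at line 25
  2: logged in verify_load at line 9
  3: logged in tally_events at line 2
  4: logged in tally_events at line 5
  5: logged in verify_load at line 11
  6: logged in index_entries at line 16
  7: logged in main at line 34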